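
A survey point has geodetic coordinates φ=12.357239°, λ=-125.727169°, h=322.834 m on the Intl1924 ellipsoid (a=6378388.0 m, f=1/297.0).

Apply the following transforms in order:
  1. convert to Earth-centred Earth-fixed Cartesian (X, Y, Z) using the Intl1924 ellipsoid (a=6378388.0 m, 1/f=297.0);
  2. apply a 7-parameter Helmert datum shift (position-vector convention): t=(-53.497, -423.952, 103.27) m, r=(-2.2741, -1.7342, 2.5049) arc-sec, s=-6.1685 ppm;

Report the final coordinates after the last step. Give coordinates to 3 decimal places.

start: φ=12.357239°, λ=-125.727169°, h=322.834 m
→ ECEF (a=6378388.000, f=1/297.0): X=-3638963.9885, Y=-5059090.1929, Z=1356116.8922
→ Helmert 7p (PV): X=-3638945.0025, Y=-5059512.1782, Z=1356236.9789

X=-3638945.002 m, Y=-5059512.178 m, Z=1356236.979 m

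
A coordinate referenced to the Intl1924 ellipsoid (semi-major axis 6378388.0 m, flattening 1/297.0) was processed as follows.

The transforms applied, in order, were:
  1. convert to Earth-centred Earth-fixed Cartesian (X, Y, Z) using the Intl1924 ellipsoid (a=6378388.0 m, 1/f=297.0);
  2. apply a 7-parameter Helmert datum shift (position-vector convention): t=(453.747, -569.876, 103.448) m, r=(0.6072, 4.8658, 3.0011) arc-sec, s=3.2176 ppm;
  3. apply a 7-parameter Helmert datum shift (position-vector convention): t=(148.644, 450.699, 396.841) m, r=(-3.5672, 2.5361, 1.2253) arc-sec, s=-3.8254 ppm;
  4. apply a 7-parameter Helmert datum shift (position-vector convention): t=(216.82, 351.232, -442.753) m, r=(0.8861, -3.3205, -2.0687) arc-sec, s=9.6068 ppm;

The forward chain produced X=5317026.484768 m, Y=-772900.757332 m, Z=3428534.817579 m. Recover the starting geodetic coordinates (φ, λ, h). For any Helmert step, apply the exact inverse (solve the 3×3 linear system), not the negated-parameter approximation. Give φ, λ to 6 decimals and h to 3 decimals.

start: X=5317026.4848, Y=-772900.7573, Z=3428534.8176 m
→ Helmert⁻¹: X=5316821.5408, Y=-773176.5065, Z=3428862.3594
→ Helmert⁻¹: X=5316646.4841, Y=-773721.0421, Z=3428530.6229
→ Helmert⁻¹: X=5316083.5021, Y=-773215.9331, Z=3428543.8266
→ geod (Bowring, a=6378388.000): φ=32.72242700°, λ=-8.27554900°, h=723.9770 m

φ=32.722427°, λ=-8.275549°, h=723.977 m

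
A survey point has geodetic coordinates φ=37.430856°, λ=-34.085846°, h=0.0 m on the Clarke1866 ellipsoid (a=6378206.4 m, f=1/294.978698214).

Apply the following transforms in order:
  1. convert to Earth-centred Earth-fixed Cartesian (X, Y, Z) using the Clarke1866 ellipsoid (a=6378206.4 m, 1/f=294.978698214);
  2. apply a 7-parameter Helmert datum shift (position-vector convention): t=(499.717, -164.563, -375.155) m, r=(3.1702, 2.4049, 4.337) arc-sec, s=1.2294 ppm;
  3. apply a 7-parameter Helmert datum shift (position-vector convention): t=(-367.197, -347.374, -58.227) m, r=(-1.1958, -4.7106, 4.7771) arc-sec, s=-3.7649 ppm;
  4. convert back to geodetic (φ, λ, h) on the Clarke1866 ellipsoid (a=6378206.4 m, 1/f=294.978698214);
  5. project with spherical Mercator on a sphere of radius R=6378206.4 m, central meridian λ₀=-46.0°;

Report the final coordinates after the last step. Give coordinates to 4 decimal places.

E=1326065.1869 m, N=4498675.0881 m

start: φ=37.430856°, λ=-34.085846°, h=0.000 m
→ ECEF (a=6378206.400, f=1/294.978698214): X=4199959.8526, Y=-2842073.7147, Z=3855279.7214
→ Helmert 7p (PV): X=4200569.4415, Y=-2842212.7158, Z=3854816.6560
→ Helmert 7p (PV): X=4200164.2207, Y=-2842429.7564, Z=3854856.3241
→ geod (Bowring, a=6378206.400): φ=37.42580687°, λ=-34.08788336°, h=35.5406 m
→ merc (R=6378206.4, λ₀=-46.0°): E=1326065.1869, N=4498675.0881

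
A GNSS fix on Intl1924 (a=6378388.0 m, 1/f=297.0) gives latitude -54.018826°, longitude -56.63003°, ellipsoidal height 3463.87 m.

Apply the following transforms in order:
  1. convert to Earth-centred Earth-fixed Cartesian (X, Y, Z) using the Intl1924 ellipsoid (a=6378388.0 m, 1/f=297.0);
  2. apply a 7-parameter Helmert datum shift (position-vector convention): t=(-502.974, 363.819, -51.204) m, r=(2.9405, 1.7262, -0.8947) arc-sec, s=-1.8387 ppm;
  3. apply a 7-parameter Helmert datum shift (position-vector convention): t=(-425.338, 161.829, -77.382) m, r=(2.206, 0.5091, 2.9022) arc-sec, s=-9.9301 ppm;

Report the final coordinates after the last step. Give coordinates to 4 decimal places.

X=2065939.7598 m, Y=-3137511.8787 m, Z=-5141050.6501 m

start: φ=-54.018826°, λ=-56.630030°, h=3463.870 m
→ ECEF (a=6378388.000, f=1/297.0): X=2066917.5667, Y=-3138222.8341, Z=-5140881.8728
→ Helmert 7p (PV): X=2066354.1566, Y=-3137788.9223, Z=-5140985.6603
→ Helmert 7p (PV): X=2065939.7598, Y=-3137511.8787, Z=-5141050.6501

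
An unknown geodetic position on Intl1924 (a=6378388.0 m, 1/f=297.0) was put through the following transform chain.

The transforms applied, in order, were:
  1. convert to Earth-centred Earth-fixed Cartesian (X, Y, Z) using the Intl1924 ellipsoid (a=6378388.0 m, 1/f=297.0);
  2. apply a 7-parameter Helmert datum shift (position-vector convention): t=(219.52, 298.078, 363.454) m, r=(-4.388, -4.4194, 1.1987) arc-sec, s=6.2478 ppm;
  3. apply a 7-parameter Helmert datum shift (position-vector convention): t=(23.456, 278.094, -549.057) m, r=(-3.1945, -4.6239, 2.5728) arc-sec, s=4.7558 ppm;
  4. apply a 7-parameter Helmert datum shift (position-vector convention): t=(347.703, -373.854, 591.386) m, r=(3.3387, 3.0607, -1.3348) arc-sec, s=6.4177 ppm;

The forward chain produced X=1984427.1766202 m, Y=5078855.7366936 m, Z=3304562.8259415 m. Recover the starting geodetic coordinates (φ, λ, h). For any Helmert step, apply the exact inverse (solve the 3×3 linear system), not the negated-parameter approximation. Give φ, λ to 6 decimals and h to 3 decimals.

φ=31.388017°, λ=68.661388°, h=2695.330 m

start: X=1984427.1766, Y=5078855.7367, Z=3304562.8259 m
→ Helmert⁻¹: X=1983984.8456, Y=5079263.3113, Z=3303897.4606
→ Helmert⁻¹: X=1984089.3818, Y=5078885.1372, Z=3304464.9830
→ Helmert⁻¹: X=1983957.7746, Y=5078473.5085, Z=3304146.4153
→ geod (Bowring, a=6378388.000): φ=31.38801700°, λ=68.66138800°, h=2695.3300 m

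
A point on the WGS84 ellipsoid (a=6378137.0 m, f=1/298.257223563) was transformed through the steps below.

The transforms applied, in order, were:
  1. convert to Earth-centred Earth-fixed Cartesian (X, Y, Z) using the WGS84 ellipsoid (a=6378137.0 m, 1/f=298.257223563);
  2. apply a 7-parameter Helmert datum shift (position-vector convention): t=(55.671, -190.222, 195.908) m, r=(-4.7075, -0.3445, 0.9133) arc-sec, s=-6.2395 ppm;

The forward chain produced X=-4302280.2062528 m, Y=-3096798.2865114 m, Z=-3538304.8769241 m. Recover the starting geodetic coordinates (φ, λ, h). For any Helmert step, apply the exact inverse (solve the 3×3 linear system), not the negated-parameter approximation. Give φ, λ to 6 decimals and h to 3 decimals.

φ=-33.903025°, λ=-144.256531°, h=1904.856 m

start: X=-4302280.2063, Y=-3096798.2865, Z=-3538304.8769 m
→ Helmert⁻¹: X=-4302382.3427, Y=-3096527.5761, Z=-3538586.3486
→ geod (Bowring, a=6378137.000): φ=-33.90302500°, λ=-144.25653100°, h=1904.8560 m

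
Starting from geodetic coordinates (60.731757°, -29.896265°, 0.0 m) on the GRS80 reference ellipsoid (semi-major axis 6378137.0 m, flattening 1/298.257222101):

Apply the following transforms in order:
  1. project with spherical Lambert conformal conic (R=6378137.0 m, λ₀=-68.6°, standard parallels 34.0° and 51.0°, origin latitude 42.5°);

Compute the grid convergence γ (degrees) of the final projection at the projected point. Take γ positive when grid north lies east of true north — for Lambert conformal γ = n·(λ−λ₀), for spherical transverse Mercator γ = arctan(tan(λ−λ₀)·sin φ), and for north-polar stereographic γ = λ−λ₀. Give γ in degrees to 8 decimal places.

26.24508167

start: φ=60.731757°, λ=-29.896265°, h=0.000 m
→ into lcc (λ₀=-68.6°): φ=60.73175700°, λ−λ₀=38.70373500°
convergence γ = 26.24508167°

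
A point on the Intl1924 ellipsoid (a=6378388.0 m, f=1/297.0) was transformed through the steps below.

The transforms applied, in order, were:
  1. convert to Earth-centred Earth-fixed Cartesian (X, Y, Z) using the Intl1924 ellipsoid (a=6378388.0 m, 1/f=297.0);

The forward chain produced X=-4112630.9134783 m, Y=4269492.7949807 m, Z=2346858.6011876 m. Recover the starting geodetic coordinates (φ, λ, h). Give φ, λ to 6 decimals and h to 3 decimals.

φ=21.730587°, λ=133.927900°, h=273.521 m

start: X=-4112630.9135, Y=4269492.7950, Z=2346858.6012 m
→ geod (Bowring, a=6378388.000): φ=21.73058700°, λ=133.92790000°, h=273.5210 m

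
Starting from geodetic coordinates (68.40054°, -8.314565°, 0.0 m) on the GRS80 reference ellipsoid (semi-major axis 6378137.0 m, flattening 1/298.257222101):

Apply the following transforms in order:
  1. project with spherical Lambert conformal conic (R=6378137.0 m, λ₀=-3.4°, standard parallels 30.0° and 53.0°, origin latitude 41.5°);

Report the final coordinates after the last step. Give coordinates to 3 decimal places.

start: φ=68.400540°, λ=-8.314565°, h=0.000 m
→ lcc (R=6378137.0, λ₀=-3.4°): E=-226183.9890, N=3067735.3207

E=-226183.989 m, N=3067735.321 m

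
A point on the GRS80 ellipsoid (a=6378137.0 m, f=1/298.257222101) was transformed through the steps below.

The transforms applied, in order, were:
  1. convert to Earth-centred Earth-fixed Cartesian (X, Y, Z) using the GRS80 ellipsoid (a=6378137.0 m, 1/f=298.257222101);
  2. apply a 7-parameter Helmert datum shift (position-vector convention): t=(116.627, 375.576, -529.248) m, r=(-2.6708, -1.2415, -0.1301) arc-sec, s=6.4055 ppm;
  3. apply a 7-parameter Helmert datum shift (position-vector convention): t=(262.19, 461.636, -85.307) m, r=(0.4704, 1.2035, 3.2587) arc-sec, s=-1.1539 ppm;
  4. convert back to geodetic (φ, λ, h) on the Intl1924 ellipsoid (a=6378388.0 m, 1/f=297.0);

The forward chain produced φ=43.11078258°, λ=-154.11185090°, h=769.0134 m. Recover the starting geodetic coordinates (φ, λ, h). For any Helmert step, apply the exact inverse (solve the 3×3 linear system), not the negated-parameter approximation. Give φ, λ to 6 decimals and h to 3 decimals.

φ=43.109399°, λ=-154.104985°, h=1879.536 m

start: φ=43.110783°, λ=-154.111851°, h=769.013 m
→ ECEF (a=6378388.000, f=1/297.0): X=-4196252.8831, Y=-2036518.4430, Z=4337096.0343
→ Helmert⁻¹: X=-4196577.4019, Y=-2036906.2382, Z=4337166.5054
→ Helmert⁻¹: X=-4196639.7539, Y=-2037327.5773, Z=4337666.8477
→ geod (Bowring, a=6378137.000): φ=43.10939900°, λ=-154.10498500°, h=1879.5360 m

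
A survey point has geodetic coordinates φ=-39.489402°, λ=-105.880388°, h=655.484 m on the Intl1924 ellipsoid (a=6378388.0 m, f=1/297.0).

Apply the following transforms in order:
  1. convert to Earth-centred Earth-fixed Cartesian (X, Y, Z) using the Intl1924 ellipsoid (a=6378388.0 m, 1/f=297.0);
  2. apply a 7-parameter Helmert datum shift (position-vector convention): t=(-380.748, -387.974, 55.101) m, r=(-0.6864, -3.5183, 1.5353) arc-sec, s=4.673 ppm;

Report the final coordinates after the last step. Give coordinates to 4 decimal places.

start: φ=-39.489402°, λ=-105.880388°, h=655.484 m
→ ECEF (a=6378388.000, f=1/297.0): X=-1348909.0042, Y=-4741541.1641, Z=-4034879.3708
→ Helmert 7p (PV): X=-1349191.9385, Y=-4741974.7629, Z=-4034850.3547

X=-1349191.9385 m, Y=-4741974.7629 m, Z=-4034850.3547 m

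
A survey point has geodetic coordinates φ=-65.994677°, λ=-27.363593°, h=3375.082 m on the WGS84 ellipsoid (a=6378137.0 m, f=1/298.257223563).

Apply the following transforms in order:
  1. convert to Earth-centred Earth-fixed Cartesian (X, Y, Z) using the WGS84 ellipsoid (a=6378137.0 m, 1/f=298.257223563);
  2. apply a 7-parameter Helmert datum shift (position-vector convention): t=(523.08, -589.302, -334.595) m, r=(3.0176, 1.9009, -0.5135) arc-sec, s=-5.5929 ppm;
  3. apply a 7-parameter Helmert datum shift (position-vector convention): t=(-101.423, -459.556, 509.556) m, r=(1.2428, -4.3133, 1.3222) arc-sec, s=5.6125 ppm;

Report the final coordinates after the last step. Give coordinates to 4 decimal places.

X=2312606.7281 m, Y=-1197541.8110 m, Z=-5806612.0980 m

start: φ=-65.994677°, λ=-27.363593°, h=3375.082 m
→ ECEF (a=6378137.000, f=1/298.257223563): X=2312112.4061, Y=-1196621.9358, Z=-5806789.2756
→ Helmert 7p (PV): X=2312566.0616, Y=-1197125.3499, Z=-5807130.2079
→ Helmert 7p (PV): X=2312606.7281, Y=-1197541.8110, Z=-5806612.0980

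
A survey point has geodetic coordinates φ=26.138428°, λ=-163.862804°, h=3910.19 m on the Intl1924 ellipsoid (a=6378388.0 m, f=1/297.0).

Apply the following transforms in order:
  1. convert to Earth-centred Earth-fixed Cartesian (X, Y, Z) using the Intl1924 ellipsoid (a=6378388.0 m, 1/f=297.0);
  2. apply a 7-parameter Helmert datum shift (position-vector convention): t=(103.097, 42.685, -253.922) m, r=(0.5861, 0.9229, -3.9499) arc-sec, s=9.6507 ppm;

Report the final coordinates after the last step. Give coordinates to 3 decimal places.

X=-5507402.903 m, Y=-1593388.531 m, Z=2794391.795 m

start: φ=26.138428°, λ=-163.862804°, h=3910.190 m
→ ECEF (a=6378388.000, f=1/297.0): X=-5507434.8378, Y=-1593513.3630, Z=2794598.6326
→ Helmert 7p (PV): X=-5507402.9028, Y=-1593388.5309, Z=2794391.7948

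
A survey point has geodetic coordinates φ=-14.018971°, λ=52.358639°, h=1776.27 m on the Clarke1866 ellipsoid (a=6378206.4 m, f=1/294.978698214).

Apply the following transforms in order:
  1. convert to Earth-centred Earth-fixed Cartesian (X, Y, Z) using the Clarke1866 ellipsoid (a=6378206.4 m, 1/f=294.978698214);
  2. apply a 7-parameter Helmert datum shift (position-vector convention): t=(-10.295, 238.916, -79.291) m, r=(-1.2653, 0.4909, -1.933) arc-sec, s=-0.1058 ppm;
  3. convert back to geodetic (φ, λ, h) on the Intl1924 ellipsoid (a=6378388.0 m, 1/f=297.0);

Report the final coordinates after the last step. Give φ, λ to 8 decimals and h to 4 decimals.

φ=-14.01900896°, λ=52.35950133°, h=1782.1459 m

start: φ=-14.018971°, λ=52.358639°, h=1776.270 m
→ ECEF (a=6378206.400, f=1/294.978698214): X=3781063.3565, Y=4902485.8116, Z=-1535353.8880
→ Helmert 7p (PV): X=3781094.9508, Y=4902679.3565, Z=-1535472.0888
→ geod (Bowring, a=6378388.000): φ=-14.01900896°, λ=52.35950133°, h=1782.1459 m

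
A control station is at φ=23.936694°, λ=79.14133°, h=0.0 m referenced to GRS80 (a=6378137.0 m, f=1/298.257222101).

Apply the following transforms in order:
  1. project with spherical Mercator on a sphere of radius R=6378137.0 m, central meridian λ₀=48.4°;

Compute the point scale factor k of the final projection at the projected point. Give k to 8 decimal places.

start: φ=23.936694°, λ=79.141330°, h=0.000 m
→ into merc (λ₀=48.4°): φ=23.93669400°, λ−λ₀=30.74133000°
scale k = 1.09409872

1.09409872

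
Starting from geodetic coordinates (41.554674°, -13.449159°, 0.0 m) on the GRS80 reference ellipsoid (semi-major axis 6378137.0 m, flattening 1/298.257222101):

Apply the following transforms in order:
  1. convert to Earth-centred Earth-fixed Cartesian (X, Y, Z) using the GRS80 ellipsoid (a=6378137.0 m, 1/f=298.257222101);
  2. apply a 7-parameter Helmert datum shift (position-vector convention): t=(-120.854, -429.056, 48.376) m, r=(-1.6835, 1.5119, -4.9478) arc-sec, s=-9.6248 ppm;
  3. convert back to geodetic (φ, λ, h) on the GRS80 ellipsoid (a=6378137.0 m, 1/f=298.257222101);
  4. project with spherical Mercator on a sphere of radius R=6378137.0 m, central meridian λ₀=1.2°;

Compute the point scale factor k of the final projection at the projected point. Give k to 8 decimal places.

start: φ=41.554674°, λ=-13.449159°, h=0.000 m
→ ECEF (a=6378137.000, f=1/298.257222101): X=4648870.1171, Y=-1111732.9912, Z=4208718.2361
→ Helmert 7p (PV): X=4648708.7003, Y=-1112228.5106, Z=4208701.1023
→ geod (Bowring, a=6378137.000): φ=41.55480769°, λ=-13.45538582°, h=-42.5801 m
→ into merc (λ₀=1.2°): φ=41.55480769°, λ−λ₀=-14.65538582°
scale k = 1.33632397

1.33632397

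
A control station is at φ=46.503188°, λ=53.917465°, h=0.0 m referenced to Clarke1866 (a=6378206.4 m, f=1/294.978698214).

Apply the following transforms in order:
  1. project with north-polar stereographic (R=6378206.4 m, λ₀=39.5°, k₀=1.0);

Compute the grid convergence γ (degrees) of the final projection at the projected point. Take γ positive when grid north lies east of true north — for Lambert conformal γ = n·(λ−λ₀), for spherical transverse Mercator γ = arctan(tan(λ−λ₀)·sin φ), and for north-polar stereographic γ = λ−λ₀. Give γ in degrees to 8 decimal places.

14.41746500

start: φ=46.503188°, λ=53.917465°, h=0.000 m
→ into stereo (λ₀=39.5°): φ=46.50318800°, λ−λ₀=14.41746500°
convergence γ = 14.41746500°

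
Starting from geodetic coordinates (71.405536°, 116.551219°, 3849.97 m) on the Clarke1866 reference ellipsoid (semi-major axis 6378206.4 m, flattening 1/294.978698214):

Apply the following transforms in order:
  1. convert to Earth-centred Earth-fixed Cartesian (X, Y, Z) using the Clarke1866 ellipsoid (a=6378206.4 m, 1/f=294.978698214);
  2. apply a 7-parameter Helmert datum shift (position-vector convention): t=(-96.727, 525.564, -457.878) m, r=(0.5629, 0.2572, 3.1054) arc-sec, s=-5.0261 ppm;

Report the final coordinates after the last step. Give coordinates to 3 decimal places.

X=-912543.127 m, Y=1826450.137 m, Z=6025845.936 m

start: φ=71.405536°, λ=116.551219°, h=3849.970 m
→ ECEF (a=6378206.400, f=1/294.978698214): X=-912431.0099, Y=1825963.9337, Z=6026327.9818
→ Helmert 7p (PV): X=-912543.1270, Y=1826450.1375, Z=6025845.9357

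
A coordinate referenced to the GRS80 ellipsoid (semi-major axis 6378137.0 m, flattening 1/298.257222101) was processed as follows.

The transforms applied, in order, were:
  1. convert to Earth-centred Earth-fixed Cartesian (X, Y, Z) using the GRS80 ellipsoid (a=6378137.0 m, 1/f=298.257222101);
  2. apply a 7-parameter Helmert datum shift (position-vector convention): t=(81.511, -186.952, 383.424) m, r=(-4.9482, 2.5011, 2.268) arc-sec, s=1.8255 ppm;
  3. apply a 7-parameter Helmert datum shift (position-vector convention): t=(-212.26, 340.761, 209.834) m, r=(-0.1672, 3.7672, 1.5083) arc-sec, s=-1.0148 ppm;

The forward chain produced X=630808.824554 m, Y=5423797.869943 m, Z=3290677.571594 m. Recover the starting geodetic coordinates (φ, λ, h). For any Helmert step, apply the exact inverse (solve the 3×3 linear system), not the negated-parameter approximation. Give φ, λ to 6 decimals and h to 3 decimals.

φ=31.243232°, λ=83.364427°, h=2420.975 m

start: X=630808.8246, Y=5423797.8699, Z=3290677.5716 m
→ Helmert⁻¹: X=631001.2865, Y=5423455.3312, Z=3290486.9976
→ Helmert⁻¹: X=630938.3624, Y=5423546.5136, Z=3290235.3265
→ geod (Bowring, a=6378137.000): φ=31.24323200°, λ=83.36442700°, h=2420.9750 m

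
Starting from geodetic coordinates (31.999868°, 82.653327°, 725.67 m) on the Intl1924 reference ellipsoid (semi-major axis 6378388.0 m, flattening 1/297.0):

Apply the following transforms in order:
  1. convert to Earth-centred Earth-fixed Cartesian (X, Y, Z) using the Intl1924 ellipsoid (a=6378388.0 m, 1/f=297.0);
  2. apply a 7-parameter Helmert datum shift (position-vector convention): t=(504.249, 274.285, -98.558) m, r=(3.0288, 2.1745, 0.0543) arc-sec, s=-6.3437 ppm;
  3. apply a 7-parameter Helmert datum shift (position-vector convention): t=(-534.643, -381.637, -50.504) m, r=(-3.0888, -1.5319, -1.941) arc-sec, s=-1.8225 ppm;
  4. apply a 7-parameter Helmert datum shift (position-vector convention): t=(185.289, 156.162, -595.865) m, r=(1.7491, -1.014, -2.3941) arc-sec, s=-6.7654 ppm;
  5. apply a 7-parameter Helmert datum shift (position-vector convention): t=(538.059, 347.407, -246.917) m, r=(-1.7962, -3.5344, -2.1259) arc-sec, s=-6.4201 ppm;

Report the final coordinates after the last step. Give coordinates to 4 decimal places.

start: φ=31.999868°, λ=82.653327°, h=725.670 m
→ ECEF (a=6378388.000, f=1/297.0): X=692419.1755, Y=5370462.8139, Z=3360853.4719
→ Helmert 7p (PV): X=692953.0490, Y=5370653.8619, Z=3360805.1536
→ Helmert 7p (PV): X=692442.7219, Y=5370306.2438, Z=3360673.2460
→ Helmert 7p (PV): X=692669.1376, Y=5370389.5386, Z=3360103.5880
→ Helmert 7p (PV): X=693200.5241, Y=5370724.5884, Z=3359800.2015

X=693200.5241 m, Y=5370724.5884 m, Z=3359800.2015 m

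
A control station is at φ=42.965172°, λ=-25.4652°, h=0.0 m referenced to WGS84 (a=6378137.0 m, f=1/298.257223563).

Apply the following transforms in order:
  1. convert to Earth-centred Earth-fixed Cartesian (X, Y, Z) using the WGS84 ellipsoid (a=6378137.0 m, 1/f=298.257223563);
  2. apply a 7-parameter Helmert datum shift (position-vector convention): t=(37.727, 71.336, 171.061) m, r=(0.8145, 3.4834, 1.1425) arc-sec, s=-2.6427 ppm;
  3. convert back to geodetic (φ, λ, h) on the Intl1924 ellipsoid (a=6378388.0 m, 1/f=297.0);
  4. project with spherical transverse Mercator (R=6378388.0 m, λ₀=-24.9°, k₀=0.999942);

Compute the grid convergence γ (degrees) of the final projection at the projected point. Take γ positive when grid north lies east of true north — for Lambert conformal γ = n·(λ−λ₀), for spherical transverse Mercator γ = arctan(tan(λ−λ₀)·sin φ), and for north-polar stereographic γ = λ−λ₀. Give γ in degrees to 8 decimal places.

start: φ=42.965172°, λ=-25.465200°, h=0.000 m
→ ECEF (a=6378137.000, f=1/298.257223563): X=4220438.7568, Y=-2009900.3628, Z=4324671.2578
→ Helmert 7p (PV): X=4220549.4981, Y=-2009817.4156, Z=4324751.6787
→ geod (Bowring, a=6378388.000): φ=42.96612730°, λ=-25.46369852°, h=-106.7551 m
→ into tm (λ₀=-24.9°): φ=42.96612730°, λ−λ₀=-0.56369852°
convergence γ = -0.38420431°

-0.38420431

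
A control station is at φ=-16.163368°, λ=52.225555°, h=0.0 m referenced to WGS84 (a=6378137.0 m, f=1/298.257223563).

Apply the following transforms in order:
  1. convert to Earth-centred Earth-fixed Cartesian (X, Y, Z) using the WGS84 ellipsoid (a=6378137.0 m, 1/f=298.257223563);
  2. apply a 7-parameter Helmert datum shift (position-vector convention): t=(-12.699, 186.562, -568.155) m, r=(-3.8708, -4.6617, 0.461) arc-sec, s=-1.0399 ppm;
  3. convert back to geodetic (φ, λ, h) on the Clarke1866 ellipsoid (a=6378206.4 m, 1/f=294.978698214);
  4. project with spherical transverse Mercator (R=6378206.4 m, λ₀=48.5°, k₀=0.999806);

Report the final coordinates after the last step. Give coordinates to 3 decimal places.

E=398572.523 m, N=-1803225.040 m

start: φ=-16.163368°, λ=52.225555°, h=0.000 m
→ ECEF (a=6378137.000, f=1/298.257223563): X=3753495.9577, Y=4843436.9571, Z=-1764098.7827
→ Helmert 7p (PV): X=3753508.4000, Y=4843593.7661, Z=-1764671.1649
→ geod (Bowring, a=6378206.400): φ=-16.16915150°, λ=52.22636117°, h=234.7177 m
→ tm (R=6378206.4, λ₀=48.5°): E=398572.5233, N=-1803225.0397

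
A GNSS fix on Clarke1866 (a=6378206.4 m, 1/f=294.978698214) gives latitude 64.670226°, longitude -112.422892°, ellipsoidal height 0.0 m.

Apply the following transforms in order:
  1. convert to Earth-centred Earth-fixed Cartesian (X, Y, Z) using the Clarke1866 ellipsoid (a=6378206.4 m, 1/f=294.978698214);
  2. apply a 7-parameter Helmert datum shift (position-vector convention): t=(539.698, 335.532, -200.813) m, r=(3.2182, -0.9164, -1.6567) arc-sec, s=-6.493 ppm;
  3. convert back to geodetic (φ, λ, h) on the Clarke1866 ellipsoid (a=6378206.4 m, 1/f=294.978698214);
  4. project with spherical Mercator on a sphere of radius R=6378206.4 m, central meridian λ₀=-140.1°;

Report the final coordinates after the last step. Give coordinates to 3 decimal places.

E=3081873.241 m, N=9522791.502 m

start: φ=64.670226°, λ=-112.422892°, h=0.000 m
→ ECEF (a=6378206.400, f=1/294.978698214): X=-1043752.2449, Y=-2529463.7814, Z=5741884.0879
→ Helmert 7p (PV): X=-1043251.5962, Y=-2529193.0282, Z=5741601.8905
→ geod (Bowring, a=6378206.400): φ=64.67272033°, λ=-112.41536287°, h=-443.8297 m
→ merc (R=6378206.4, λ₀=-140.1°): E=3081873.2415, N=9522791.5024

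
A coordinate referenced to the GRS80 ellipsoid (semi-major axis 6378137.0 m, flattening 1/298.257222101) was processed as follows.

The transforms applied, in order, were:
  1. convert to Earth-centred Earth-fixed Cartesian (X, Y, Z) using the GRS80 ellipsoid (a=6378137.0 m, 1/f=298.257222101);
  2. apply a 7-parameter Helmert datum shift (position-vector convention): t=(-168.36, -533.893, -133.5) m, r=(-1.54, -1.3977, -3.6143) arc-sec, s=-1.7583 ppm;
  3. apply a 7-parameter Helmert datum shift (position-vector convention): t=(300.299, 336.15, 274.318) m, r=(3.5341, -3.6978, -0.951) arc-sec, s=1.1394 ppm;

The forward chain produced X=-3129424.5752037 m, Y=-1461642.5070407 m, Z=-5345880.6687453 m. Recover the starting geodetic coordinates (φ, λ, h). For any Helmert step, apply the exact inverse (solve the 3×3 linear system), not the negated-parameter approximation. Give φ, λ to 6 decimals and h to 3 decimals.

φ=-57.307790°, λ=-154.967181°, h=1713.827 m

start: X=-3129424.5752, Y=-1461642.5070, Z=-5345880.6687 m
→ Helmert⁻¹: X=-3129810.4085, Y=-1462083.0200, Z=-5346067.7348
→ Helmert⁻¹: X=-3129658.1662, Y=-1461566.6232, Z=-5345933.3395
→ geod (Bowring, a=6378137.000): φ=-57.30779000°, λ=-154.96718100°, h=1713.8270 m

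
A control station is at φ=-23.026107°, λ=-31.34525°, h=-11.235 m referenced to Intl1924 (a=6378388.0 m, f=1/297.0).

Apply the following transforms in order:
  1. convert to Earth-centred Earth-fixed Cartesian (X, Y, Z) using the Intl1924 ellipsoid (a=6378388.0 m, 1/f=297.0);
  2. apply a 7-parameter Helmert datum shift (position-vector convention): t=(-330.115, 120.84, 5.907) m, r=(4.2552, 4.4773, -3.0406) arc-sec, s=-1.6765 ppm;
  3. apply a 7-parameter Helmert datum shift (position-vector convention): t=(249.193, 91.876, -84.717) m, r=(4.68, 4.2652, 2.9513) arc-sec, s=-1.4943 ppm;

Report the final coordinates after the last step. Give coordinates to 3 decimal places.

X=5015803.141 m, Y=-3054880.558 m, Z=-2479824.254 m

start: φ=-23.026107°, λ=-31.345250°, h=-11.235 m
→ ECEF (a=6378388.000, f=1/297.0): X=5016006.3839, Y=-3055208.1923, Z=-2479408.3660
→ Helmert 7p (PV): X=5015569.0028, Y=-3055105.0227, Z=-2479570.2106
→ Helmert 7p (PV): X=5015803.1412, Y=-3054880.5577, Z=-2479824.2536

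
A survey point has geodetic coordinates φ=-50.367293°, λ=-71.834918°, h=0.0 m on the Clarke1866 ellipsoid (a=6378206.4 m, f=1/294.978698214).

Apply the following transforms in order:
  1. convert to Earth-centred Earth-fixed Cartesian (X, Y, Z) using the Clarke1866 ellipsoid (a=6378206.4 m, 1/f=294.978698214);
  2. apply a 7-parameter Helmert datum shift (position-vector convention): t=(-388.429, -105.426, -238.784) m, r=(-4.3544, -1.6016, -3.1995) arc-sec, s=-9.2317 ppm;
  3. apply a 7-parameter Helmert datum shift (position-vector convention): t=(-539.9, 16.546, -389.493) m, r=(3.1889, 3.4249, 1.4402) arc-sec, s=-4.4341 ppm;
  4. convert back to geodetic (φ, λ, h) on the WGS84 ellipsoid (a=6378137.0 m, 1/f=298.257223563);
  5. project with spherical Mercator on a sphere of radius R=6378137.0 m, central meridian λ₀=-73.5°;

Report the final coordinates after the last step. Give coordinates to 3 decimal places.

start: φ=-50.367293°, λ=-71.834918°, h=0.000 m
→ ECEF (a=6378206.400, f=1/294.978698214): X=1270909.7556, Y=-3873448.3589, Z=-4888745.3276
→ Helmert 7p (PV): X=1270487.4707, Y=-3873640.9440, Z=-4888847.3413
→ Helmert 7p (PV): X=1269887.8081, Y=-3873522.7687, Z=-4889296.1394
→ geod (Bowring, a=6378137.000): φ=-50.37006423°, λ=-71.84889226°, h=194.6478 m
→ merc (R=6378137.0, λ₀=-73.5°): E=183800.4731, N=-6510612.8250

E=183800.473 m, N=-6510612.825 m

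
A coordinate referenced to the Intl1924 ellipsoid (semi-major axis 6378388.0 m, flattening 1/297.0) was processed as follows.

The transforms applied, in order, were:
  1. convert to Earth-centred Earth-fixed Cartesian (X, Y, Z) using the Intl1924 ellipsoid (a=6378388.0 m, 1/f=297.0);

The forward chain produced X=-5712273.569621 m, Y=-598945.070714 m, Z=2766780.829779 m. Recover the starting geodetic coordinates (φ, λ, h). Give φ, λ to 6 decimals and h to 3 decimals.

start: X=-5712273.5696, Y=-598945.0707, Z=2766780.8298 m
→ geod (Bowring, a=6378388.000): φ=25.87228600°, λ=-174.01427700°, h=928.8880 m

φ=25.872286°, λ=-174.014277°, h=928.888 m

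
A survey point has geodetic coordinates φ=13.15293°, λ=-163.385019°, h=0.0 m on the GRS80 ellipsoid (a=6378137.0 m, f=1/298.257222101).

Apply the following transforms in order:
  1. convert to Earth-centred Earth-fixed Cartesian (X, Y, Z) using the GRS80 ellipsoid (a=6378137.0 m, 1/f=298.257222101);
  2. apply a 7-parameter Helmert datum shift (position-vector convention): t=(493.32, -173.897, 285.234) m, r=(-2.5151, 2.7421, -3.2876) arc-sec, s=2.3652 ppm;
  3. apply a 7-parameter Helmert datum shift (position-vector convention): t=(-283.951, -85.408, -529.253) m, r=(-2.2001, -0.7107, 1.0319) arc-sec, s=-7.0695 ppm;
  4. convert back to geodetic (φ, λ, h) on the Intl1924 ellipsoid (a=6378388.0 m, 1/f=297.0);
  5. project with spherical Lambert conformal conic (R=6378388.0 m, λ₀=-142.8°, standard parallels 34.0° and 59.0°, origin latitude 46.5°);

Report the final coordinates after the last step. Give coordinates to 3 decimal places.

E=-2516105.604 m, N=-3495036.019 m

start: φ=13.152930°, λ=-163.385019°, h=0.000 m
→ ECEF (a=6378137.000, f=1/298.257222101): X=-5952530.9177, Y=-1776221.3835, Z=1441885.3017
→ Helmert 7p (PV): X=-5952060.8189, Y=-1776287.0238, Z=1442274.7382
→ Helmert 7p (PV): X=-5952298.7749, Y=-1776374.2673, Z=1441733.7273
→ geod (Bowring, a=6378388.000): φ=13.15232835°, λ=-163.38305544°, h=-454.8171 m
→ lcc (R=6378388.0, λ₀=-142.8°): E=-2516105.6037, N=-3495036.0188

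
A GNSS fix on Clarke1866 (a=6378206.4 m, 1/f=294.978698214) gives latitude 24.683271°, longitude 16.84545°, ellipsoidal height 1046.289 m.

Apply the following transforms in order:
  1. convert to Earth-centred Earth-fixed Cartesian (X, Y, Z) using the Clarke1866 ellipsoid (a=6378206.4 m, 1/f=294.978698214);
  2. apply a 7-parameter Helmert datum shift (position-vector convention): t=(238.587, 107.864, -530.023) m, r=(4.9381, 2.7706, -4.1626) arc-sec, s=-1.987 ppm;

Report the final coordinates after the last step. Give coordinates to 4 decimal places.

X=5551231.7395 m, Y=1680660.9360 m, Z=2646951.8572 m

start: φ=24.683271°, λ=16.845450°, h=1046.289 m
→ ECEF (a=6378206.400, f=1/294.978698214): X=5550934.7016, Y=1680731.8171, Z=2647521.4645
→ Helmert 7p (PV): X=5551231.7395, Y=1680660.9360, Z=2646951.8572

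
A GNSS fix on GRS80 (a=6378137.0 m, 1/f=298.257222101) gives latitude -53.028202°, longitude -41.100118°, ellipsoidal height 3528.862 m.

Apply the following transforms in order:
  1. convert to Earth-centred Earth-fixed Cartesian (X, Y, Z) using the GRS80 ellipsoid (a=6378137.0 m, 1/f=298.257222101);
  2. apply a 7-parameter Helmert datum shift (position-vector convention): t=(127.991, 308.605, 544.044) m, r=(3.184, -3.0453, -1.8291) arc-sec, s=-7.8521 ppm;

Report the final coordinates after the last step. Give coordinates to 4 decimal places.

start: φ=-53.028202°, λ=-41.100118°, h=3528.862 m
→ ECEF (a=6378137.000, f=1/298.257222101): X=2898421.9603, Y=-2528465.1423, Z=-5075251.0040
→ Helmert 7p (PV): X=2898579.7016, Y=-2528084.0424, Z=-5074663.3468

X=2898579.7016 m, Y=-2528084.0424 m, Z=-5074663.3468 m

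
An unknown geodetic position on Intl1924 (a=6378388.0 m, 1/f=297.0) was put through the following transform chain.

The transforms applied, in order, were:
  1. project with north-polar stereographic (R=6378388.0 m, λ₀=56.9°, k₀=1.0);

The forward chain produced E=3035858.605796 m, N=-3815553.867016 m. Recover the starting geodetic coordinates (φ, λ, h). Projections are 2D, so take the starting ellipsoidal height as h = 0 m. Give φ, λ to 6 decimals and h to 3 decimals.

start: E=3035858.6058, N=-3815553.8670 m
→ stereo⁻¹: φ=48.16385600°, λ=95.40763300°

φ=48.163856°, λ=95.407633°, h=0.000 m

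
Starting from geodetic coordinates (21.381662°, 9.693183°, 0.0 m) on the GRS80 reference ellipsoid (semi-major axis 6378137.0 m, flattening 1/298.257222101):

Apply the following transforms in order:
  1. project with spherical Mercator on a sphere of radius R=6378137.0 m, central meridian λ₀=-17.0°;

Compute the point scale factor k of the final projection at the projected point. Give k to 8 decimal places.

start: φ=21.381662°, λ=9.693183°, h=0.000 m
→ into merc (λ₀=-17.0°): φ=21.38166200°, λ−λ₀=26.69318300°
scale k = 1.07391482

1.07391482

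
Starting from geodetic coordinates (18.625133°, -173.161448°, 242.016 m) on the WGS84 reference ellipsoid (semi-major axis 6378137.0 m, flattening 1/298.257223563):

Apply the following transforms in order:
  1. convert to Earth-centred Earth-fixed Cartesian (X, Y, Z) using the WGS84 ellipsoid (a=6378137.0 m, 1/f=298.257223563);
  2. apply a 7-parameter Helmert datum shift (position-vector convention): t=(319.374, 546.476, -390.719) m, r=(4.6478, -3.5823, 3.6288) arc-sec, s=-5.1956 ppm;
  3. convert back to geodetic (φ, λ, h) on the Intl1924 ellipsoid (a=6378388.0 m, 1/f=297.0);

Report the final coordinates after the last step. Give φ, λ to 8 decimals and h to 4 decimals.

start: φ=18.625133°, λ=-173.161448°, h=242.016 m
→ ECEF (a=6378137.000, f=1/298.257223563): X=-6003381.3377, Y=-719957.0807, Z=2024149.5258
→ Helmert 7p (PV): X=-6003053.2606, Y=-719558.0908, Z=2023627.8042
→ geod (Bowring, a=6378388.000): φ=18.62224146°, λ=-173.16483197°, h=-520.0029 m

φ=18.62224146°, λ=-173.16483197°, h=-520.0029 m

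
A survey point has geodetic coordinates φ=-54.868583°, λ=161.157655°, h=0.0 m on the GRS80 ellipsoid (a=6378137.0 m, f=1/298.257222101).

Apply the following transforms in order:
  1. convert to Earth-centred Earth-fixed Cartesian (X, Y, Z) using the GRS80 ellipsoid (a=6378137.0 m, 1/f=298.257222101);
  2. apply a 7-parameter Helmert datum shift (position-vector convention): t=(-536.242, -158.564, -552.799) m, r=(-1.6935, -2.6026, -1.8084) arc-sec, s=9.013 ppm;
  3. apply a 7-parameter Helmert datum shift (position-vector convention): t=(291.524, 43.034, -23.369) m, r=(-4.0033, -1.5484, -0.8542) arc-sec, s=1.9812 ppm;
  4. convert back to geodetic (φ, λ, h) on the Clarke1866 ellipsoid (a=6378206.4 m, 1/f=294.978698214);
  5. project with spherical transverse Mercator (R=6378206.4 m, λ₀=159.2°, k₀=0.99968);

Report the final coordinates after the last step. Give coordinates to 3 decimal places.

start: φ=-54.868583°, λ=161.157655°, h=0.000 m
→ ECEF (a=6378137.000, f=1/298.257222101): X=-3481436.3904, Y=1188049.5206, Z=-5192978.5672
→ Helmert 7p (PV): X=-3481928.0701, Y=1187889.5514, Z=-5193631.8532
→ Helmert 7p (PV): X=-3481599.5372, Y=1187848.5574, Z=-5193714.7055
→ geod (Bowring, a=6378206.400): φ=-54.87374401°, λ=161.16143797°, h=743.1240 m
→ tm (R=6378206.4, λ₀=159.2°): E=125584.9762, N=-6108387.3822

E=125584.976 m, N=-6108387.382 m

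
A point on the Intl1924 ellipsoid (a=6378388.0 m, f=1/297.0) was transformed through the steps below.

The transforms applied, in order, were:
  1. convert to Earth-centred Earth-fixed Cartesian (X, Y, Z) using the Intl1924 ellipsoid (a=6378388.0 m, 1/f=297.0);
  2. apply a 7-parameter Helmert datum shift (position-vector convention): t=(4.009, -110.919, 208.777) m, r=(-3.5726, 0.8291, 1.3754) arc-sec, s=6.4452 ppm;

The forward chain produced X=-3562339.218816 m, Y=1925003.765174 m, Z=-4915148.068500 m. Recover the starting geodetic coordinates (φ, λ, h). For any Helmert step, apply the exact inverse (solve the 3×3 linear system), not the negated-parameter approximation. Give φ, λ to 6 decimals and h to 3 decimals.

φ=-50.707698°, λ=151.611334°, h=2835.506 m

start: X=-3562339.2188, Y=1925003.7652, Z=-4915148.0685 m
→ Helmert⁻¹: X=-3562287.6729, Y=1925211.1656, Z=-4915306.1387
→ geod (Bowring, a=6378388.000): φ=-50.70769800°, λ=151.61133400°, h=2835.5060 m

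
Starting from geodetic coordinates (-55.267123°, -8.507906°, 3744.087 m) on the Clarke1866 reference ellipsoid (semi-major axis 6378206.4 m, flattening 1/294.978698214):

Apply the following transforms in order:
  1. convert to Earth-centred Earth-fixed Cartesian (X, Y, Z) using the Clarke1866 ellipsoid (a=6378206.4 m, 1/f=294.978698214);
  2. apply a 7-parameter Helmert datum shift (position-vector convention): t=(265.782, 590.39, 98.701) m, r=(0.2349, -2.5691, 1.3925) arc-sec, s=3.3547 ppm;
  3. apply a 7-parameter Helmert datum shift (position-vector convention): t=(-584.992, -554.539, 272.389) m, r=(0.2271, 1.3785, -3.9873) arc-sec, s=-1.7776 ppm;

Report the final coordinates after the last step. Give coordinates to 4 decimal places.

X=3604062.9752 m, Y=-539181.3082 m, Z=-5220876.0799 m

start: φ=-55.267123°, λ=-8.507906°, h=3744.087 m
→ ECEF (a=6378206.400, f=1/294.978698214): X=3604353.1330, Y=-539182.6533, Z=-5221258.5312
→ Helmert 7p (PV): X=3604699.6794, Y=-538563.7928, Z=-5221133.0663
→ Helmert 7p (PV): X=3604062.9752, Y=-539181.3082, Z=-5220876.0799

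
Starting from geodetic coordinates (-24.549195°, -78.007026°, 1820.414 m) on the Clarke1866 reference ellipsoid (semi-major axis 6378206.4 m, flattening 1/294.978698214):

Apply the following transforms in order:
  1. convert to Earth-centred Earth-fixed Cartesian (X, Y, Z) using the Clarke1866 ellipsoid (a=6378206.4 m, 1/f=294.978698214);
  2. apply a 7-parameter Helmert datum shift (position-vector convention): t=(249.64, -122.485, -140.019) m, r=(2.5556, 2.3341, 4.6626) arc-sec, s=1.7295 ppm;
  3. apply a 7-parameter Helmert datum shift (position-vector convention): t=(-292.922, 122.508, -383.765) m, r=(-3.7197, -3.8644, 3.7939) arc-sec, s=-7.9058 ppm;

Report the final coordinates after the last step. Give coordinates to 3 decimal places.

X=1206785.112 m, Y=-5679883.837 m, Z=-2634806.453 m

start: φ=-24.549195°, λ=-78.007026°, h=1820.414 m
→ ECEF (a=6378206.400, f=1/294.978698214): X=1206583.4314, Y=-5679953.5445, Z=-2634339.9555
→ Helmert 7p (PV): X=1206933.7430, Y=-5680025.9390, Z=-2634568.5586
→ Helmert 7p (PV): X=1206785.1117, Y=-5679883.8369, Z=-2634806.4527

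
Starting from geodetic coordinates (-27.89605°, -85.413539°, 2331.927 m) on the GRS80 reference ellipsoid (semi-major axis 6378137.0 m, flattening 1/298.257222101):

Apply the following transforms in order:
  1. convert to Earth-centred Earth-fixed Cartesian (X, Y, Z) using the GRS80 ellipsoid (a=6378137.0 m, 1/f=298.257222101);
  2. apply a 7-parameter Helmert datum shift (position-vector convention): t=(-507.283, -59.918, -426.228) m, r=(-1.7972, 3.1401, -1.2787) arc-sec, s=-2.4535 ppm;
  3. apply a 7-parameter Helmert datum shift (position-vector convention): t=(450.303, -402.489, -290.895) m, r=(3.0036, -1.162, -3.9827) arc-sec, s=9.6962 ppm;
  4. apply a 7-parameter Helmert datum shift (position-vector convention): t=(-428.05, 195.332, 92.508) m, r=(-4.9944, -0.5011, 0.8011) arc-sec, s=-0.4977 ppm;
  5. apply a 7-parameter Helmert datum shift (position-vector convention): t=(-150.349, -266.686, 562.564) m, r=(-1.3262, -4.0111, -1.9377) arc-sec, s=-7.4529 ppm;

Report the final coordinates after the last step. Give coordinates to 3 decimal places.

X=450474.030 m, Y=-5625726.512 m, Z=-2967335.153 m

start: φ=-27.896050°, λ=-85.413539°, h=2331.927 m
→ ECEF (a=6378137.000, f=1/298.257222101): X=451247.7439, Y=-5625109.1637, Z=-2967420.2145
→ Helmert 7p (PV): X=450659.3072, Y=-5625183.9332, Z=-2967797.0197
→ Helmert 7p (PV): X=451022.0834, Y=-5625606.4498, Z=-2968196.0662
→ Helmert 7p (PV): X=450622.8688, Y=-5625478.4367, Z=-2967964.7694
→ Helmert 7p (PV): X=450474.0304, Y=-5625726.5125, Z=-2967335.1533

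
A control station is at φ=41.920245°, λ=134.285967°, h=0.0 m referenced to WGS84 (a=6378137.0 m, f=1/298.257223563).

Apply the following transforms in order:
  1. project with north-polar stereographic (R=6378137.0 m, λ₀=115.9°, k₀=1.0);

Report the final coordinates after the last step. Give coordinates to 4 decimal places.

E=1794752.3431 m, N=-5399639.7164 m

start: φ=41.920245°, λ=134.285967°, h=0.000 m
→ stereo (R=6378137.0, λ₀=115.9°): E=1794752.3431, N=-5399639.7164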